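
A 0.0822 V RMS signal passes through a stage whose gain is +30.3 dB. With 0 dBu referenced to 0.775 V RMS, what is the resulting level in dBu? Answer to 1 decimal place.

+10.8 dBu

Input level: 20·log₁₀(0.0822/0.775) = -19.49 dBu.
Output: -19.49 + 30.3 = +10.8 dBu.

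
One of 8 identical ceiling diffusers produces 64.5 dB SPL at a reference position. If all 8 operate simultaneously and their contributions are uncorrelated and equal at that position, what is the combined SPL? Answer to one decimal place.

73.5 dB SPL

8 equal incoherent sources raise the level by 10·log₁₀(8) = 9.03 dB.
L_total = 64.5 + 9.03 = 73.5 dB SPL.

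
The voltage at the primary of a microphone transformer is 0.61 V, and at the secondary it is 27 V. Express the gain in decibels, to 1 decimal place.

32.9 dB

For a voltage ratio, dB = 20·log₁₀(V₂/V₁).
20·log₁₀(27/0.61) = 20·log₁₀(44.26) = 32.9 dB.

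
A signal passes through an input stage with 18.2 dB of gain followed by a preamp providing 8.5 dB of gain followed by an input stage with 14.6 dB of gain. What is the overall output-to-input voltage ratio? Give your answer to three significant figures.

Net gain = 18.2 + 8.5 + 14.6 = 41.3 dB.
Voltage ratio = 10^(41.3/20) = 116.

116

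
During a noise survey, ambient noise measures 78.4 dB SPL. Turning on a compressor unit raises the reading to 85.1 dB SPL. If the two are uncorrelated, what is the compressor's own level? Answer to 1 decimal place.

Remove the background by subtracting linear intensities:
L_src = 10·log₁₀(10^(85.1/10) − 10^(78.4/10)) = 10·log₁₀(254400000) = 84.1 dB SPL.

84.1 dB SPL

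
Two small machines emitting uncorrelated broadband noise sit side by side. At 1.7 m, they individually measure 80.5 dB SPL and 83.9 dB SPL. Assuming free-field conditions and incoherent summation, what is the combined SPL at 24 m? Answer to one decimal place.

Combined at 1.7 m: 10·log₁₀(10^(80.5/10)+10^(83.9/10)) = 85.53 dB SPL.
Then apply −20·log₁₀(24/1.7) = -23.00 dB → 62.5 dB SPL.

62.5 dB SPL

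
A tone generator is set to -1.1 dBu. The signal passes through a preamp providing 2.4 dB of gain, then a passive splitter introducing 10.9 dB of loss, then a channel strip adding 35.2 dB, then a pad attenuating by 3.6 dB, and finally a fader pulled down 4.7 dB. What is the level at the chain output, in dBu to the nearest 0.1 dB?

In dB, series stages simply add:
-1.1 + 2.4 − 10.9 + 35.2 − 3.6 − 4.7 = +17.3 dBu.

+17.3 dBu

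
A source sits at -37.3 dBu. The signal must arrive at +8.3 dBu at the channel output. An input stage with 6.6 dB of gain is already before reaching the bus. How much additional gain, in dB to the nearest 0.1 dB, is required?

39.0 dB

The required make-up gain is the shortfall in the dB sum.
G = +8.3 − (-37.3) − 6.6 = 39.0 dB.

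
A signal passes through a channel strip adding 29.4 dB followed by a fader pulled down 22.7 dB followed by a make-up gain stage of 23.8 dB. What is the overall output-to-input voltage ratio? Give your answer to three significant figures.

33.5

Net gain = 29.4 + (−22.7) + 23.8 = 30.5 dB.
Voltage ratio = 10^(30.5/20) = 33.5.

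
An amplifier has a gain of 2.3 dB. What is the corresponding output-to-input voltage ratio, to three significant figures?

1.30

Voltage ratio = 10^(dB/20).
10^(2.3/20) = 10^(0.1150) = 1.30.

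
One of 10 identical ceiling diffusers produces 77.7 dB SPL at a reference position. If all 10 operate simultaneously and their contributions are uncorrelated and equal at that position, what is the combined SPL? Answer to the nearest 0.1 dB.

10 equal incoherent sources raise the level by 10·log₁₀(10) = 10.00 dB.
L_total = 77.7 + 10.00 = 87.7 dB SPL.

87.7 dB SPL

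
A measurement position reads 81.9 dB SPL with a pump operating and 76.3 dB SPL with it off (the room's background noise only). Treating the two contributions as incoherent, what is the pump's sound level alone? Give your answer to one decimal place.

Subtract intensities: L_src = 10·log₁₀(10^(L_total/10) − 10^(L_bg/10)).
L_src = 10·log₁₀(10^(81.9/10) − 10^(76.3/10)) = 10·log₁₀(112200000) = 80.5 dB SPL.

80.5 dB SPL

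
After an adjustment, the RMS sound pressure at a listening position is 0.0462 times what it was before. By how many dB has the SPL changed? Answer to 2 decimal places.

SPL change from a pressure ratio uses the 20·log₁₀ form:
20·log₁₀(0.0462) = -26.71 dB.

-26.71 dB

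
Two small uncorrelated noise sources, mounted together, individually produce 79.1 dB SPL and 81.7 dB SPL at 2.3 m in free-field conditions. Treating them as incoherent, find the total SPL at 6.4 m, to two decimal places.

74.71 dB SPL

Combined at 2.3 m: 10·log₁₀(10^(79.1/10)+10^(81.7/10)) = 83.602 dB SPL.
Then apply −20·log₁₀(6.4/2.3) = -8.889 dB → 74.71 dB SPL.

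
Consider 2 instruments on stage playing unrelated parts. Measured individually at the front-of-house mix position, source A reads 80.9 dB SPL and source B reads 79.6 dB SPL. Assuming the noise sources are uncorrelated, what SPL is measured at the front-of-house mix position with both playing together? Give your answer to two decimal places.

83.31 dB SPL

Uncorrelated sources add in intensity (power), not in dB.
L_total = 10·log₁₀(10^(80.9/10) + 10^(79.6/10)) = 10·log₁₀(214200000) = 83.31 dB SPL.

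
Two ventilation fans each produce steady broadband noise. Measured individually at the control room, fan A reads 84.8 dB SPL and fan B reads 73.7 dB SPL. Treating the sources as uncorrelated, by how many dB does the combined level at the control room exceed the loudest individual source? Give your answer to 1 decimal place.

Add the sources as powers (linear), then convert back to dB:
L_total = 10·log₁₀(10^(84.8/10) + 10^(73.7/10)) = 85.12 dB SPL.
Excess over the loudest (84.8 dB): 85.12 − 84.8 = 0.3 dB.

0.3 dB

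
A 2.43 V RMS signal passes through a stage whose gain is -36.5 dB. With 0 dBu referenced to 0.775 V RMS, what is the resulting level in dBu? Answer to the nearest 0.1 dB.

-26.6 dBu

Input level: 20·log₁₀(2.43/0.775) = 9.93 dBu.
Output: 9.93 − 36.5 = -26.6 dBu.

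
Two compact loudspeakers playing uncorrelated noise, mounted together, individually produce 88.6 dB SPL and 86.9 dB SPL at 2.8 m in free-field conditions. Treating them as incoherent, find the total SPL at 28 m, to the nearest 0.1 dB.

70.8 dB SPL

Combined at 2.8 m: 10·log₁₀(10^(88.6/10)+10^(86.9/10)) = 90.84 dB SPL.
Then apply −20·log₁₀(28/2.8) = -20.00 dB → 70.8 dB SPL.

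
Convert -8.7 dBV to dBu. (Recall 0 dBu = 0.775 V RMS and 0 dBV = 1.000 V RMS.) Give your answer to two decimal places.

-6.49 dBu

The offset between the scales is 20·log₁₀(0.775/1.000) = −2.214 dB.
So dBu = -8.7 + 2.214 = -6.49 dBu.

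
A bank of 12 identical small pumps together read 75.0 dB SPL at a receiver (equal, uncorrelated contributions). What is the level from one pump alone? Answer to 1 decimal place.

64.2 dB SPL

12 equal incoherent sources add 10·log₁₀(12) = 10.79 dB over one source.
L_one = 75.0 − 10.79 = 64.2 dB SPL.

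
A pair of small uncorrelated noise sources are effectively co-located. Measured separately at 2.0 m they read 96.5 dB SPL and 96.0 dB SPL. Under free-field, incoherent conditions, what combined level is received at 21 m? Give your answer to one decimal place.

Combined at 2.0 m: 10·log₁₀(10^(96.5/10)+10^(96.0/10)) = 99.27 dB SPL.
Then apply −20·log₁₀(21/2.0) = -20.42 dB → 78.8 dB SPL.

78.8 dB SPL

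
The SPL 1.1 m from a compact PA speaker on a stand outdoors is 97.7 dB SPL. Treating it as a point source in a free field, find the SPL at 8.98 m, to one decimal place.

79.5 dB SPL

Free-field point source: level drops by 20·log₁₀ of the distance ratio.
ΔL = −20·log₁₀(8.98/1.1) = -18.24 dB, so L₂ = 97.7 + (-18.24) = 79.5 dB SPL.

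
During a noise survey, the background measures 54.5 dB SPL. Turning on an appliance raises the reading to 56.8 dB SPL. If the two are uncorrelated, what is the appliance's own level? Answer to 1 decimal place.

52.9 dB SPL

Background correction is a power subtraction:
L_src = 10·log₁₀(10^(56.8/10) − 10^(54.5/10)) = 10·log₁₀(196800) = 52.9 dB SPL.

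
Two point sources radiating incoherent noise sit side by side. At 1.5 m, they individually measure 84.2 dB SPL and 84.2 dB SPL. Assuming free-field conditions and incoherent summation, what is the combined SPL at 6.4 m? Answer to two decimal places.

74.61 dB SPL

Combined at 1.5 m: 10·log₁₀(10^(84.2/10)+10^(84.2/10)) = 87.210 dB SPL.
Then apply −20·log₁₀(6.4/1.5) = -12.602 dB → 74.61 dB SPL.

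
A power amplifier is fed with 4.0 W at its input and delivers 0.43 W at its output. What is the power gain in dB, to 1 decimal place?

-9.7 dB

For a power ratio, dB = 10·log₁₀(P₂/P₁).
10·log₁₀(0.43/4.0) = 10·log₁₀(0.1075) = -9.7 dB.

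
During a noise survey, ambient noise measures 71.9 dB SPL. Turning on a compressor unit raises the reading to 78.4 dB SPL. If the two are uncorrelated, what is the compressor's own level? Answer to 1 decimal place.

77.3 dB SPL

Remove the background by subtracting linear intensities:
L_src = 10·log₁₀(10^(78.4/10) − 10^(71.9/10)) = 10·log₁₀(53690000) = 77.3 dB SPL.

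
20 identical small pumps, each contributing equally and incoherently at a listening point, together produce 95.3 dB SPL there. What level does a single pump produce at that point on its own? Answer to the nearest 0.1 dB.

20 equal incoherent sources add 10·log₁₀(20) = 13.01 dB over one source.
L_one = 95.3 − 13.01 = 82.3 dB SPL.

82.3 dB SPL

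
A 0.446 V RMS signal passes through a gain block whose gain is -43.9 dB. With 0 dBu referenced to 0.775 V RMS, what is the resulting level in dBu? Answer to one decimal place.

-48.7 dBu

Input level: 20·log₁₀(0.446/0.775) = -4.80 dBu.
Output: -4.80 − 43.9 = -48.7 dBu.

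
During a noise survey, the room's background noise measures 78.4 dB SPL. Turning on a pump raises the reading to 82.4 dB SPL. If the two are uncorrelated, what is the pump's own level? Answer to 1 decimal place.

80.2 dB SPL

Background correction is a power subtraction:
L_src = 10·log₁₀(10^(82.4/10) − 10^(78.4/10)) = 10·log₁₀(104600000) = 80.2 dB SPL.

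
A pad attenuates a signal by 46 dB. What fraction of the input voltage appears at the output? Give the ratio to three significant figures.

0.00501

Voltage ratio = 10^(dB/20).
10^(-46/20) = 10^(-2.300) = 0.00501.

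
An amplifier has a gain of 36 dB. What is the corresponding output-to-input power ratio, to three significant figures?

3980

Power ratio = 10^(dB/10).
10^(36/10) = 10^(3.600) = 3980.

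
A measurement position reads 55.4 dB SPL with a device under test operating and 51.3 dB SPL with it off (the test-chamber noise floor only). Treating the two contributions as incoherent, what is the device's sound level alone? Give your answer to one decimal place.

Remove the background by subtracting linear intensities:
L_src = 10·log₁₀(10^(55.4/10) − 10^(51.3/10)) = 10·log₁₀(211800) = 53.3 dB SPL.

53.3 dB SPL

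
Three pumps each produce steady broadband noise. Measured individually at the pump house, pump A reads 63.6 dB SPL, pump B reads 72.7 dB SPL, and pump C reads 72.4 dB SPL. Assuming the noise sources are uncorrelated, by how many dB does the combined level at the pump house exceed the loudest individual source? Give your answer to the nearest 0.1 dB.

3.1 dB

Incoherent sources sum as intensities:
L_total = 10·log₁₀(10^(63.6/10) + 10^(72.7/10) + 10^(72.4/10)) = 75.83 dB SPL.
Excess over the loudest (72.7 dB): 75.83 − 72.7 = 3.1 dB.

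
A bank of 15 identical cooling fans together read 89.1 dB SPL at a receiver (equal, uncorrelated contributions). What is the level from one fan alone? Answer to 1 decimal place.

77.3 dB SPL

15 equal incoherent sources add 10·log₁₀(15) = 11.76 dB over one source.
L_one = 89.1 − 11.76 = 77.3 dB SPL.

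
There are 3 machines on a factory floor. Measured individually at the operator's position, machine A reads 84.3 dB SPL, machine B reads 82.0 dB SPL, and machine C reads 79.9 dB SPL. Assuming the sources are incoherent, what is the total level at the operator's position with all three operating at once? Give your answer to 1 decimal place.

Incoherent sources sum as intensities:
L_total = 10·log₁₀(10^(84.3/10) + 10^(82.0/10) + 10^(79.9/10)) = 10·log₁₀(525400000) = 87.2 dB SPL.

87.2 dB SPL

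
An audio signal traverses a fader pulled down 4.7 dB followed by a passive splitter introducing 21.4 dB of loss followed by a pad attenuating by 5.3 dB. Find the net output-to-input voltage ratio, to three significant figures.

Net gain = (−4.7) + (−21.4) + (−5.3) = -31.4 dB.
Voltage ratio = 10^(-31.4/20) = 0.0269.

0.0269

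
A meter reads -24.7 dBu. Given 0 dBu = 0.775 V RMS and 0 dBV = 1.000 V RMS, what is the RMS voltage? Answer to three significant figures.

0.0451 V

V = 0.775 V × 10^(-24.7/20).
= 0.775 × 0.05821 = 0.0451 V.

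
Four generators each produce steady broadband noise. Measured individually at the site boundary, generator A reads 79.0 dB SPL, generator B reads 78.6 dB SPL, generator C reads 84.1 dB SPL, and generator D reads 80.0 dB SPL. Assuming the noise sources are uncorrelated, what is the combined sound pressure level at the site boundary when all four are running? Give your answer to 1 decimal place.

Incoherent sources sum as intensities:
L_total = 10·log₁₀(10^(79.0/10) + 10^(78.6/10) + 10^(84.1/10) + 10^(80.0/10)) = 10·log₁₀(508900000) = 87.1 dB SPL.

87.1 dB SPL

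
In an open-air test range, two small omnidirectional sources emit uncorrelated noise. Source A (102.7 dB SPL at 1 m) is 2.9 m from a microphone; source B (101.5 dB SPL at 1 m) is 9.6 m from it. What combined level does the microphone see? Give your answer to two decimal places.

At the listener: L_A = 102.7 − 20·log₁₀(2.9) = 93.452 dB; L_B = 101.5 − 20·log₁₀(9.6) = 81.855 dB.
Combined: 10·log₁₀(10^(93.452/10)+10^(81.855/10)) = 93.74 dB SPL.

93.74 dB SPL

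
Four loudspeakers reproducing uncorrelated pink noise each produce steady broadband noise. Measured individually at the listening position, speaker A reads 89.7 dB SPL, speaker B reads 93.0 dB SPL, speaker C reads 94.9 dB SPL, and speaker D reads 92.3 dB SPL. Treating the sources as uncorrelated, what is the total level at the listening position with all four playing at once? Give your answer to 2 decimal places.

Uncorrelated sources add in intensity (power), not in dB.
L_total = 10·log₁₀(10^(89.7/10) + 10^(93.0/10) + 10^(94.9/10) + 10^(92.3/10)) = 10·log₁₀(7717000000) = 98.87 dB SPL.

98.87 dB SPL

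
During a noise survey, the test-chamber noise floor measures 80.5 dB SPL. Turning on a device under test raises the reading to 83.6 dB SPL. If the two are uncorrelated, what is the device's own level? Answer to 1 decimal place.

80.7 dB SPL

Remove the background by subtracting linear intensities:
L_src = 10·log₁₀(10^(83.6/10) − 10^(80.5/10)) = 10·log₁₀(116900000) = 80.7 dB SPL.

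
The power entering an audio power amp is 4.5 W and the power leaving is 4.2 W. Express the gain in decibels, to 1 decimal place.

Power is a power quantity, so gain = 10·log₁₀(P_out/P_in).
10·log₁₀(4.2/4.5) = 10·log₁₀(0.9333) = -0.3 dB.

-0.3 dB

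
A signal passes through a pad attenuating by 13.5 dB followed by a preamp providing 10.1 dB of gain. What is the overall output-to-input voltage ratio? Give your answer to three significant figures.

Net gain = (−13.5) + 10.1 = -3.4 dB.
Voltage ratio = 10^(-3.4/20) = 0.676.

0.676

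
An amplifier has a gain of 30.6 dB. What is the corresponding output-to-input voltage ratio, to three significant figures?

Voltage ratio = 10^(dB/20).
10^(30.6/20) = 10^(1.530) = 33.9.

33.9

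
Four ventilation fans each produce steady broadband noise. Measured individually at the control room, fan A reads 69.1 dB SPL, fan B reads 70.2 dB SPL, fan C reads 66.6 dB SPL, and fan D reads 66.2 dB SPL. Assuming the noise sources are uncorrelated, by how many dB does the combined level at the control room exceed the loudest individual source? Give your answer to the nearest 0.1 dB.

Uncorrelated sources add in intensity (power), not in dB.
L_total = 10·log₁₀(10^(69.1/10) + 10^(70.2/10) + 10^(66.6/10) + 10^(66.2/10)) = 74.37 dB SPL.
Excess over the loudest (70.2 dB): 74.37 − 70.2 = 4.2 dB.

4.2 dB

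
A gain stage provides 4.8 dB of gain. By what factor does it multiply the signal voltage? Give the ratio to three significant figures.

Voltage ratio = 10^(dB/20).
10^(4.8/20) = 10^(0.2400) = 1.74.

1.74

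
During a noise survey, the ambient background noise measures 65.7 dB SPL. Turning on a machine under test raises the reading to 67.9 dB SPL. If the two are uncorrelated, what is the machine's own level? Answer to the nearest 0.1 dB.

Remove the background by subtracting linear intensities:
L_src = 10·log₁₀(10^(67.9/10) − 10^(65.7/10)) = 10·log₁₀(2451000) = 63.9 dB SPL.

63.9 dB SPL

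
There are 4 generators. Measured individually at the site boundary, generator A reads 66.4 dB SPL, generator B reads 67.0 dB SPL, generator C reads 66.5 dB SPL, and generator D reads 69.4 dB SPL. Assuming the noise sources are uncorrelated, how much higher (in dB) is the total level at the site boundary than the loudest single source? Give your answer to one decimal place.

4.1 dB

Incoherent sources sum as intensities:
L_total = 10·log₁₀(10^(66.4/10) + 10^(67.0/10) + 10^(66.5/10) + 10^(69.4/10)) = 73.53 dB SPL.
Excess over the loudest (69.4 dB): 73.53 − 69.4 = 4.1 dB.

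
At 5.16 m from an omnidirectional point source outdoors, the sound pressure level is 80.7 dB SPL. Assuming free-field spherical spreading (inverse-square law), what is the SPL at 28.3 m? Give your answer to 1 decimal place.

65.9 dB SPL

Free-field point source: level drops by 20·log₁₀ of the distance ratio.
ΔL = −20·log₁₀(28.3/5.16) = -14.78 dB, so L₂ = 80.7 + (-14.78) = 65.9 dB SPL.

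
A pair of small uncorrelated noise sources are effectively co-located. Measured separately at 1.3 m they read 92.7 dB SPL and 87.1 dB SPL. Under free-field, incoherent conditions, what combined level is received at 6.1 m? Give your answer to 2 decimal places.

80.33 dB SPL

Combined at 1.3 m: 10·log₁₀(10^(92.7/10)+10^(87.1/10)) = 93.757 dB SPL.
Then apply −20·log₁₀(6.1/1.3) = -13.428 dB → 80.33 dB SPL.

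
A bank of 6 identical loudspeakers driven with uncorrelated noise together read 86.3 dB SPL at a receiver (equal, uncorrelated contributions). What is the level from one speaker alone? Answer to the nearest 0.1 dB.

6 equal incoherent sources add 10·log₁₀(6) = 7.78 dB over one source.
L_one = 86.3 − 7.78 = 78.5 dB SPL.

78.5 dB SPL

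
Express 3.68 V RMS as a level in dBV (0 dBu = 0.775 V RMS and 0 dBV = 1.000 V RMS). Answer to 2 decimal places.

+11.32 dBV

dBV = 20·log₁₀(V / 1.000 V).
20·log₁₀(3.68/1.000) = +11.32 dBV.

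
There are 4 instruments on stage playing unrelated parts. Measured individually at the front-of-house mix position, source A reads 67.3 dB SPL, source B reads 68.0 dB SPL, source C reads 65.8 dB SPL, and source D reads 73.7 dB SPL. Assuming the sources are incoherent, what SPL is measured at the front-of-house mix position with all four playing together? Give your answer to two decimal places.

Uncorrelated sources add in intensity (power), not in dB.
L_total = 10·log₁₀(10^(67.3/10) + 10^(68.0/10) + 10^(65.8/10) + 10^(73.7/10)) = 10·log₁₀(38920000) = 75.90 dB SPL.

75.90 dB SPL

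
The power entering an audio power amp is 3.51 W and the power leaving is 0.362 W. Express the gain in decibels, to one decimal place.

For a power ratio, dB = 10·log₁₀(P₂/P₁).
10·log₁₀(0.362/3.51) = 10·log₁₀(0.1031) = -9.9 dB.

-9.9 dB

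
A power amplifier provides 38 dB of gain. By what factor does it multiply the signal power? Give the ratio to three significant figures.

6310

Power ratio = 10^(dB/10).
10^(38/10) = 10^(3.800) = 6310.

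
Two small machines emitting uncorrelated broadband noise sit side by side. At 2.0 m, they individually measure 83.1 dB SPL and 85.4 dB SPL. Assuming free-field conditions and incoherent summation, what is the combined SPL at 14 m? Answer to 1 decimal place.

Combined at 2.0 m: 10·log₁₀(10^(83.1/10)+10^(85.4/10)) = 87.41 dB SPL.
Then apply −20·log₁₀(14/2.0) = -16.90 dB → 70.5 dB SPL.

70.5 dB SPL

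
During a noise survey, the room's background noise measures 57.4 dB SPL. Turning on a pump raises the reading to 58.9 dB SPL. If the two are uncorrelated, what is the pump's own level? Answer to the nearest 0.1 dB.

53.6 dB SPL

Subtract intensities: L_src = 10·log₁₀(10^(L_total/10) − 10^(L_bg/10)).
L_src = 10·log₁₀(10^(58.9/10) − 10^(57.4/10)) = 10·log₁₀(226700) = 53.6 dB SPL.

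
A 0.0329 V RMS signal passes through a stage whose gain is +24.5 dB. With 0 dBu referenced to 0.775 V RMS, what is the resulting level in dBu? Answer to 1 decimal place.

-2.9 dBu

Input level: 20·log₁₀(0.0329/0.775) = -27.44 dBu.
Output: -27.44 + 24.5 = -2.9 dBu.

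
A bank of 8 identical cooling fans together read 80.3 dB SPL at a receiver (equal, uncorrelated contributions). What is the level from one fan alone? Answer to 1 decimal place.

8 equal incoherent sources add 10·log₁₀(8) = 9.03 dB over one source.
L_one = 80.3 − 9.03 = 71.3 dB SPL.

71.3 dB SPL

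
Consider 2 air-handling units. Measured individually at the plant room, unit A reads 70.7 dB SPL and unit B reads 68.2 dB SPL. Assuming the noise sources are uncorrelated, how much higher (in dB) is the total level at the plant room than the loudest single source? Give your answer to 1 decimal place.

Uncorrelated sources add in intensity (power), not in dB.
L_total = 10·log₁₀(10^(70.7/10) + 10^(68.2/10)) = 72.64 dB SPL.
Excess over the loudest (70.7 dB): 72.64 − 70.7 = 1.9 dB.

1.9 dB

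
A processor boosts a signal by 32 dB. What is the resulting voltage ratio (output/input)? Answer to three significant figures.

39.8

Voltage ratio = 10^(dB/20).
10^(32/20) = 10^(1.600) = 39.8.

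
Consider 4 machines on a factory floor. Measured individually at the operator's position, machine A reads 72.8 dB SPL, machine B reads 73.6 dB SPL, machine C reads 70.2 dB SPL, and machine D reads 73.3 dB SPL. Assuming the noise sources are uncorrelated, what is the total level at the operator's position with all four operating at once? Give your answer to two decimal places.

Add the sources as powers (linear), then convert back to dB:
L_total = 10·log₁₀(10^(72.8/10) + 10^(73.6/10) + 10^(70.2/10) + 10^(73.3/10)) = 10·log₁₀(73810000) = 78.68 dB SPL.

78.68 dB SPL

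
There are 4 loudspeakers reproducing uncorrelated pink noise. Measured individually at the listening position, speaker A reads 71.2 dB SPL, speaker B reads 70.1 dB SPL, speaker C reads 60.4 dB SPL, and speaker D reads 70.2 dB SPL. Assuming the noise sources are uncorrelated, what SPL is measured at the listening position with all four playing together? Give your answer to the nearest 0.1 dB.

75.4 dB SPL

Uncorrelated sources add in intensity (power), not in dB.
L_total = 10·log₁₀(10^(71.2/10) + 10^(70.1/10) + 10^(60.4/10) + 10^(70.2/10)) = 10·log₁₀(34980000) = 75.4 dB SPL.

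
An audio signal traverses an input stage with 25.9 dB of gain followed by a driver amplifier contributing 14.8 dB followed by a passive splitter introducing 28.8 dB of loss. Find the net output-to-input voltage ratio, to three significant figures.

Net gain = 25.9 + 14.8 + (−28.8) = 11.9 dB.
Voltage ratio = 10^(11.9/20) = 3.94.

3.94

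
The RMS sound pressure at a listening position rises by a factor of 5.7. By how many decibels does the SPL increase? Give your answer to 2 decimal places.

SPL change from a pressure ratio uses the 20·log₁₀ form:
20·log₁₀(5.7) = 15.12 dB.

15.12 dB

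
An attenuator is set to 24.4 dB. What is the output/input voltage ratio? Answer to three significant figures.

Voltage ratio = 10^(dB/20).
10^(-24.4/20) = 10^(-1.220) = 0.0603.

0.0603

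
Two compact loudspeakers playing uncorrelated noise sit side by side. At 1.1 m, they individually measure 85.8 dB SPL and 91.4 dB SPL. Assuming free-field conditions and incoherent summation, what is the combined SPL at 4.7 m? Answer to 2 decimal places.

Combined at 1.1 m: 10·log₁₀(10^(85.8/10)+10^(91.4/10)) = 92.457 dB SPL.
Then apply −20·log₁₀(4.7/1.1) = -12.614 dB → 79.84 dB SPL.

79.84 dB SPL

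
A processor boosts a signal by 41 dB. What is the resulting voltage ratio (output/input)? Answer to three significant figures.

112

Voltage ratio = 10^(dB/20).
10^(41/20) = 10^(2.050) = 112.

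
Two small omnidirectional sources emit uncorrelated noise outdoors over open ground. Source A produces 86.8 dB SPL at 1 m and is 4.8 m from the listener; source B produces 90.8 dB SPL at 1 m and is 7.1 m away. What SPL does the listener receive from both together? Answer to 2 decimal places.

At the listener: L_A = 86.8 − 20·log₁₀(4.8) = 73.175 dB; L_B = 90.8 − 20·log₁₀(7.1) = 73.775 dB.
Combined: 10·log₁₀(10^(73.175/10)+10^(73.775/10)) = 76.50 dB SPL.

76.50 dB SPL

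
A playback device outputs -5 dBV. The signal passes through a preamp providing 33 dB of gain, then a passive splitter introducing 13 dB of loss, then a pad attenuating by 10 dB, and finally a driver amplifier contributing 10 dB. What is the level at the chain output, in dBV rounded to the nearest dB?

+15 dBV

In dB, series stages simply add:
-5 + 33 − 13 − 10 + 10 = +15 dBV.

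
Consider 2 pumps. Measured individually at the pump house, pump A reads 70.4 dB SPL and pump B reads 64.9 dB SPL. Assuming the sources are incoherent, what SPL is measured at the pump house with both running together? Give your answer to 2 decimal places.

71.48 dB SPL

Uncorrelated sources add in intensity (power), not in dB.
L_total = 10·log₁₀(10^(70.4/10) + 10^(64.9/10)) = 10·log₁₀(14060000) = 71.48 dB SPL.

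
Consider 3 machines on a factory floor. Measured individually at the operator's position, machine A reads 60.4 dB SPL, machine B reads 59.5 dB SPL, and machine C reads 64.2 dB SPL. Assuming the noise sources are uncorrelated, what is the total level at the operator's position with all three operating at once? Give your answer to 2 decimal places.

66.64 dB SPL

Incoherent sources sum as intensities:
L_total = 10·log₁₀(10^(60.4/10) + 10^(59.5/10) + 10^(64.2/10)) = 10·log₁₀(4618000) = 66.64 dB SPL.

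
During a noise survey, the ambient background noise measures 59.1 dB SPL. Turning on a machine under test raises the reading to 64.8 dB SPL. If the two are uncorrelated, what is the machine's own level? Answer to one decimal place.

63.4 dB SPL

Background correction is a power subtraction:
L_src = 10·log₁₀(10^(64.8/10) − 10^(59.1/10)) = 10·log₁₀(2207000) = 63.4 dB SPL.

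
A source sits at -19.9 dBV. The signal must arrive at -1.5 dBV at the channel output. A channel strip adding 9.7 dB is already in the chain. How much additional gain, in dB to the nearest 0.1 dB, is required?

The required make-up gain is the shortfall in the dB sum.
G = -1.5 − (-19.9) − 9.7 = 8.7 dB.

8.7 dB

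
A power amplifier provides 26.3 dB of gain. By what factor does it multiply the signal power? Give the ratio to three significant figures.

Power ratio = 10^(dB/10).
10^(26.3/10) = 10^(2.630) = 427.

427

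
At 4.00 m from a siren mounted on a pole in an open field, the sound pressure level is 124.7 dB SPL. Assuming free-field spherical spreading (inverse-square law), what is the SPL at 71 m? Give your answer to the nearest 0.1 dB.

99.7 dB SPL

For a point source in a free field, ΔL = −20·log₁₀(d₂/d₁).
ΔL = −20·log₁₀(71/4.00) = -24.98 dB, so L₂ = 124.7 + (-24.98) = 99.7 dB SPL.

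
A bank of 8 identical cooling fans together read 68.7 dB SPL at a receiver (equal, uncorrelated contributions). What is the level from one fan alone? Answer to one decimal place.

8 equal incoherent sources add 10·log₁₀(8) = 9.03 dB over one source.
L_one = 68.7 − 9.03 = 59.7 dB SPL.

59.7 dB SPL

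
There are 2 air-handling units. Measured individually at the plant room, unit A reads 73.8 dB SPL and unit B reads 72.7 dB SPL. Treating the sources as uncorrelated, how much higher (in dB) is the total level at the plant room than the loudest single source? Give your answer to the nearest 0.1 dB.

2.5 dB

Incoherent sources sum as intensities:
L_total = 10·log₁₀(10^(73.8/10) + 10^(72.7/10)) = 76.30 dB SPL.
Excess over the loudest (73.8 dB): 76.30 − 73.8 = 2.5 dB.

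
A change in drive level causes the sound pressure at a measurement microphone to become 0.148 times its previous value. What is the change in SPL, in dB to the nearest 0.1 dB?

SPL change from a pressure ratio uses the 20·log₁₀ form:
20·log₁₀(0.148) = -16.6 dB.

-16.6 dB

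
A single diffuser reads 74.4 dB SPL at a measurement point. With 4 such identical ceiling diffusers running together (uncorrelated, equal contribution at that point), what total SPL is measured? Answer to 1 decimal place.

4 equal incoherent sources raise the level by 10·log₁₀(4) = 6.02 dB.
L_total = 74.4 + 6.02 = 80.4 dB SPL.

80.4 dB SPL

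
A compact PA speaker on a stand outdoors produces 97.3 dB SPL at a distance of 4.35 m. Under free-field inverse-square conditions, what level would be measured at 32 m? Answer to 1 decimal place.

For a point source in a free field, ΔL = −20·log₁₀(d₂/d₁).
ΔL = −20·log₁₀(32/4.35) = -17.33 dB, so L₂ = 97.3 + (-17.33) = 80.0 dB SPL.

80.0 dB SPL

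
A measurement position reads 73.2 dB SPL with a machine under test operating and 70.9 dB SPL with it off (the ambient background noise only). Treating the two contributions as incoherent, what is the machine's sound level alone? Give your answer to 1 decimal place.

Background correction is a power subtraction:
L_src = 10·log₁₀(10^(73.2/10) − 10^(70.9/10)) = 10·log₁₀(8590000) = 69.3 dB SPL.

69.3 dB SPL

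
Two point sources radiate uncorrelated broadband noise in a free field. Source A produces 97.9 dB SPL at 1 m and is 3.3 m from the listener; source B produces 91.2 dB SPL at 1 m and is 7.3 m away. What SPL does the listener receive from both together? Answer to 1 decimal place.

87.7 dB SPL

At the listener: L_A = 97.9 − 20·log₁₀(3.3) = 87.53 dB; L_B = 91.2 − 20·log₁₀(7.3) = 73.93 dB.
Combined: 10·log₁₀(10^(87.53/10)+10^(73.93/10)) = 87.7 dB SPL.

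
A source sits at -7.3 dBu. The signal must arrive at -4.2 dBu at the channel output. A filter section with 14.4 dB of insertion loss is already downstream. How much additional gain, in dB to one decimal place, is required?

17.5 dB

The required make-up gain is the shortfall in the dB sum.
G = -4.2 − (-7.3) + 14.4 = 17.5 dB.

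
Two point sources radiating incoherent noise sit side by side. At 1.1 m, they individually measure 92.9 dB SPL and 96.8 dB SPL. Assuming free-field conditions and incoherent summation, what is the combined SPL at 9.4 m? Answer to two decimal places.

79.65 dB SPL

Combined at 1.1 m: 10·log₁₀(10^(92.9/10)+10^(96.8/10)) = 98.284 dB SPL.
Then apply −20·log₁₀(9.4/1.1) = -18.635 dB → 79.65 dB SPL.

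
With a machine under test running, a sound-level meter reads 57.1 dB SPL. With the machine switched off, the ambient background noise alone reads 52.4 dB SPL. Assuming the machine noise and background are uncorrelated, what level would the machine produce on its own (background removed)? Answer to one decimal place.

Background correction is a power subtraction:
L_src = 10·log₁₀(10^(57.1/10) − 10^(52.4/10)) = 10·log₁₀(339100) = 55.3 dB SPL.

55.3 dB SPL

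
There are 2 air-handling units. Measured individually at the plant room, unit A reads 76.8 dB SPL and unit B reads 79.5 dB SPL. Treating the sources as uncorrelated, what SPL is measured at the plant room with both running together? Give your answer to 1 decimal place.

81.4 dB SPL

Uncorrelated sources add in intensity (power), not in dB.
L_total = 10·log₁₀(10^(76.8/10) + 10^(79.5/10)) = 10·log₁₀(137000000) = 81.4 dB SPL.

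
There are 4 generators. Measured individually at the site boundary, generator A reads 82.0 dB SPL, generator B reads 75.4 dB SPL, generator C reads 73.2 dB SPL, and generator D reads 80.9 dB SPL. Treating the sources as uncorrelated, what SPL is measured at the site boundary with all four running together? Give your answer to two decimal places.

Incoherent sources sum as intensities:
L_total = 10·log₁₀(10^(82.0/10) + 10^(75.4/10) + 10^(73.2/10) + 10^(80.9/10)) = 10·log₁₀(337100000) = 85.28 dB SPL.

85.28 dB SPL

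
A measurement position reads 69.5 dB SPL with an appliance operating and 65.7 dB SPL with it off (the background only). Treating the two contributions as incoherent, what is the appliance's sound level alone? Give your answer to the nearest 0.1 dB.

67.2 dB SPL

Subtract intensities: L_src = 10·log₁₀(10^(L_total/10) − 10^(L_bg/10)).
L_src = 10·log₁₀(10^(69.5/10) − 10^(65.7/10)) = 10·log₁₀(5197000) = 67.2 dB SPL.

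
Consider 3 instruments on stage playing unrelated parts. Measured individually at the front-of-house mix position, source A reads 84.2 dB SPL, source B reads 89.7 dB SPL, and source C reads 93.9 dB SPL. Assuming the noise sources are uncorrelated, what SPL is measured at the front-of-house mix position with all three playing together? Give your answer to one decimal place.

Incoherent sources sum as intensities:
L_total = 10·log₁₀(10^(84.2/10) + 10^(89.7/10) + 10^(93.9/10)) = 10·log₁₀(3651000000) = 95.6 dB SPL.

95.6 dB SPL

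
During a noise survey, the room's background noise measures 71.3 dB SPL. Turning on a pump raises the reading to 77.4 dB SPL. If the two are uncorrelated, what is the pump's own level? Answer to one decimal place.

76.2 dB SPL

Subtract intensities: L_src = 10·log₁₀(10^(L_total/10) − 10^(L_bg/10)).
L_src = 10·log₁₀(10^(77.4/10) − 10^(71.3/10)) = 10·log₁₀(41460000) = 76.2 dB SPL.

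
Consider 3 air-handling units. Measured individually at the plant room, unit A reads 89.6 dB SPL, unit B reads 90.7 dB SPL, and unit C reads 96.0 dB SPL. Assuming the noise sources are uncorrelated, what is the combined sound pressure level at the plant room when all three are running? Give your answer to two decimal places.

Add the sources as powers (linear), then convert back to dB:
L_total = 10·log₁₀(10^(89.6/10) + 10^(90.7/10) + 10^(96.0/10)) = 10·log₁₀(6068000000) = 97.83 dB SPL.

97.83 dB SPL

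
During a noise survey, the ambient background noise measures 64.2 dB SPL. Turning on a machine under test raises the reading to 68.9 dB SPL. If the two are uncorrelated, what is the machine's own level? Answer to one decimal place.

Background correction is a power subtraction:
L_src = 10·log₁₀(10^(68.9/10) − 10^(64.2/10)) = 10·log₁₀(5132000) = 67.1 dB SPL.

67.1 dB SPL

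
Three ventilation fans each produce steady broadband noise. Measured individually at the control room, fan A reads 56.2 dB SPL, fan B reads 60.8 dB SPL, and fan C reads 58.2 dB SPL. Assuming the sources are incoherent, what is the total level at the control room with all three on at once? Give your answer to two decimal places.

63.58 dB SPL

Add the sources as powers (linear), then convert back to dB:
L_total = 10·log₁₀(10^(56.2/10) + 10^(60.8/10) + 10^(58.2/10)) = 10·log₁₀(2280000) = 63.58 dB SPL.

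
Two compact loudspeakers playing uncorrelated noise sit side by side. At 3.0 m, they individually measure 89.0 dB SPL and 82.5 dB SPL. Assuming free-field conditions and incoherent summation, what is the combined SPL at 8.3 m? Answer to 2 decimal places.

Combined at 3.0 m: 10·log₁₀(10^(89.0/10)+10^(82.5/10)) = 89.877 dB SPL.
Then apply −20·log₁₀(8.3/3.0) = -8.839 dB → 81.04 dB SPL.

81.04 dB SPL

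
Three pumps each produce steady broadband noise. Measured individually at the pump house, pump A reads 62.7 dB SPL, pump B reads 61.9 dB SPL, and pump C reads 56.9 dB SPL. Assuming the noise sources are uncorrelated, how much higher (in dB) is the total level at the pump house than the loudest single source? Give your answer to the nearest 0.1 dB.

Incoherent sources sum as intensities:
L_total = 10·log₁₀(10^(62.7/10) + 10^(61.9/10) + 10^(56.9/10)) = 65.91 dB SPL.
Excess over the loudest (62.7 dB): 65.91 − 62.7 = 3.2 dB.

3.2 dB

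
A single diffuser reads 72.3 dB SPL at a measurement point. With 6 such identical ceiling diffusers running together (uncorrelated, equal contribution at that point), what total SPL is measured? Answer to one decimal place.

80.1 dB SPL

6 equal incoherent sources raise the level by 10·log₁₀(6) = 7.78 dB.
L_total = 72.3 + 7.78 = 80.1 dB SPL.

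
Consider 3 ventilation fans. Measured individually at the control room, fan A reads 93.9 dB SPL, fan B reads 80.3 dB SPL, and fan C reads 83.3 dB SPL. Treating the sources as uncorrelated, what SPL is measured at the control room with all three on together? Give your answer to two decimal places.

Add the sources as powers (linear), then convert back to dB:
L_total = 10·log₁₀(10^(93.9/10) + 10^(80.3/10) + 10^(83.3/10)) = 10·log₁₀(2776000000) = 94.43 dB SPL.

94.43 dB SPL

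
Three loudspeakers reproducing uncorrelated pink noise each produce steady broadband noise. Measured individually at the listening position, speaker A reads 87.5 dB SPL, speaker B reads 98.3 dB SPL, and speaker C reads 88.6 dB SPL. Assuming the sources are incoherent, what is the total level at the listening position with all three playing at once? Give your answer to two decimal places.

Add the sources as powers (linear), then convert back to dB:
L_total = 10·log₁₀(10^(87.5/10) + 10^(98.3/10) + 10^(88.6/10)) = 10·log₁₀(8048000000) = 99.06 dB SPL.

99.06 dB SPL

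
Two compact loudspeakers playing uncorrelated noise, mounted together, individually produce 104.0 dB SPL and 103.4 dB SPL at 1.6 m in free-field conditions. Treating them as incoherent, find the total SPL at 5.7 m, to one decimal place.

Combined at 1.6 m: 10·log₁₀(10^(104.0/10)+10^(103.4/10)) = 106.72 dB SPL.
Then apply −20·log₁₀(5.7/1.6) = -11.04 dB → 95.7 dB SPL.

95.7 dB SPL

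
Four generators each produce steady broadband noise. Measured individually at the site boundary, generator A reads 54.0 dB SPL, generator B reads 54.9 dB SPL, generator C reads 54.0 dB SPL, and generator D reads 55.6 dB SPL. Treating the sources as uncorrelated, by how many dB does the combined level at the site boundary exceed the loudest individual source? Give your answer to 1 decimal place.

5.1 dB

Uncorrelated sources add in intensity (power), not in dB.
L_total = 10·log₁₀(10^(54.0/10) + 10^(54.9/10) + 10^(54.0/10) + 10^(55.6/10)) = 60.70 dB SPL.
Excess over the loudest (55.6 dB): 60.70 − 55.6 = 5.1 dB.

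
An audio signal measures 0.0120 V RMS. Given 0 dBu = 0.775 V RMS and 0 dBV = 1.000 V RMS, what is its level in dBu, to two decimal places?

dBu = 20·log₁₀(V / 0.775 V).
20·log₁₀(0.0120/0.775) = -36.20 dBu.

-36.20 dBu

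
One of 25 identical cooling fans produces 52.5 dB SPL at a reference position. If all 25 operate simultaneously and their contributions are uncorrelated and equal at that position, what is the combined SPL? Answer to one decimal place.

66.5 dB SPL

25 equal incoherent sources raise the level by 10·log₁₀(25) = 13.98 dB.
L_total = 52.5 + 13.98 = 66.5 dB SPL.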